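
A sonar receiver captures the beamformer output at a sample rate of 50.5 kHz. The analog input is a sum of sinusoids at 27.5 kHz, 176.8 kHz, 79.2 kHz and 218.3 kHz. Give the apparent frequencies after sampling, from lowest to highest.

16.3 kHz, 21.8 kHz, 23 kHz, 25.2 kHz

fs/2 = 25.25 kHz.
27.5 kHz > fs/2 = 25.25 kHz, folds to fs − 27.5 kHz = 23 kHz.
176.8 kHz mod fs = 25.3 kHz.
25.3 kHz > fs/2 = 25.25 kHz, folds to fs − 25.3 kHz = 25.2 kHz.
79.2 kHz mod fs = 28.7 kHz.
28.7 kHz > fs/2 = 25.25 kHz, folds to fs − 28.7 kHz = 21.8 kHz.
218.3 kHz mod fs = 16.3 kHz.
16.3 kHz ≤ fs/2 = 25.25 kHz, appears at 16.3 kHz.
Distinct values: {16.3 kHz, 21.8 kHz, 23 kHz, 25.2 kHz}.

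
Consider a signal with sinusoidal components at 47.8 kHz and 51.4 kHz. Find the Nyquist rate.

102.8 kHz

Highest-frequency component: 51.4 kHz.
Nyquist rate = 2 × 51.4 kHz = 102.8 kHz.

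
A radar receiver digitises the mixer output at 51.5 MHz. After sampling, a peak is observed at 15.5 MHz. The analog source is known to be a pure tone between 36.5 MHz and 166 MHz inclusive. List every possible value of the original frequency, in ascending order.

Frequencies that alias to 15.5 MHz are k·fs ± 15.5 MHz for integer k ≥ 0.
k=0: 15.5 MHz.
k=1: 36 MHz, 67 MHz.
k=2: 87.5 MHz, 118.5 MHz.
k=3: 139 MHz, 170 MHz.
k=4: 190.5 MHz, 221.5 MHz.
Within [36.5 MHz, 166 MHz]: 67 MHz, 87.5 MHz, 118.5 MHz, 139 MHz.

67 MHz, 87.5 MHz, 118.5 MHz, 139 MHz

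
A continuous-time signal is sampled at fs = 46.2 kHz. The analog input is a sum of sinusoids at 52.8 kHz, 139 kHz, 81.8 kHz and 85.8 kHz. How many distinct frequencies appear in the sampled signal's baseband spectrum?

fs/2 = 23.1 kHz.
52.8 kHz mod fs = 6.6 kHz.
6.6 kHz ≤ fs/2 = 23.1 kHz, appears at 6.6 kHz.
139 kHz mod fs = 0.4 kHz.
0.4 kHz ≤ fs/2 = 23.1 kHz, appears at 0.4 kHz.
81.8 kHz mod fs = 35.6 kHz.
35.6 kHz > fs/2 = 23.1 kHz, folds to fs − 35.6 kHz = 10.6 kHz.
85.8 kHz mod fs = 39.6 kHz.
39.6 kHz > fs/2 = 23.1 kHz, folds to fs − 39.6 kHz = 6.6 kHz.
Distinct values: {0.4 kHz, 6.6 kHz, 10.6 kHz} → 3.

3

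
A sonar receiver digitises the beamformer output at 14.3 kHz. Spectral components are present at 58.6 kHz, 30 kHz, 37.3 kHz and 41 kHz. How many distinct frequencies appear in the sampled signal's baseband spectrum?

fs/2 = 7.15 kHz.
58.6 kHz mod fs = 1.4 kHz.
1.4 kHz ≤ fs/2 = 7.15 kHz, appears at 1.4 kHz.
30 kHz mod fs = 1.4 kHz.
1.4 kHz ≤ fs/2 = 7.15 kHz, appears at 1.4 kHz.
37.3 kHz mod fs = 8.7 kHz.
8.7 kHz > fs/2 = 7.15 kHz, folds to fs − 8.7 kHz = 5.6 kHz.
41 kHz mod fs = 12.4 kHz.
12.4 kHz > fs/2 = 7.15 kHz, folds to fs − 12.4 kHz = 1.9 kHz.
Distinct values: {1.4 kHz, 1.9 kHz, 5.6 kHz} → 3.

3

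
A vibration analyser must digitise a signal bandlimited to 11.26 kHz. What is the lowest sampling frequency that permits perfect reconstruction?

Nyquist rate = 2 × 11.26 kHz = 22.52 kHz.

22.52 kHz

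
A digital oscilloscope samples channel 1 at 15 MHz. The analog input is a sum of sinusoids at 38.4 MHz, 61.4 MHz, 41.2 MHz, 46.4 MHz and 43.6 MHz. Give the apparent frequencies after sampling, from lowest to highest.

fs/2 = 7.5 MHz.
38.4 MHz mod fs = 8.4 MHz.
8.4 MHz > fs/2 = 7.5 MHz, folds to fs − 8.4 MHz = 6.6 MHz.
61.4 MHz mod fs = 1.4 MHz.
1.4 MHz ≤ fs/2 = 7.5 MHz, appears at 1.4 MHz.
41.2 MHz mod fs = 11.2 MHz.
11.2 MHz > fs/2 = 7.5 MHz, folds to fs − 11.2 MHz = 3.8 MHz.
46.4 MHz mod fs = 1.4 MHz.
1.4 MHz ≤ fs/2 = 7.5 MHz, appears at 1.4 MHz.
43.6 MHz mod fs = 13.6 MHz.
13.6 MHz > fs/2 = 7.5 MHz, folds to fs − 13.6 MHz = 1.4 MHz.
Distinct values: {1.4 MHz, 3.8 MHz, 6.6 MHz}.

1.4 MHz, 3.8 MHz, 6.6 MHz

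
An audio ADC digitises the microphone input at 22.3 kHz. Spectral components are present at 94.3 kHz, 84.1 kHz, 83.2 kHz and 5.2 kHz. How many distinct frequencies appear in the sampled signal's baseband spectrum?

3

fs/2 = 11.15 kHz.
94.3 kHz mod fs = 5.1 kHz.
5.1 kHz ≤ fs/2 = 11.15 kHz, appears at 5.1 kHz.
84.1 kHz mod fs = 17.2 kHz.
17.2 kHz > fs/2 = 11.15 kHz, folds to fs − 17.2 kHz = 5.1 kHz.
83.2 kHz mod fs = 16.3 kHz.
16.3 kHz > fs/2 = 11.15 kHz, folds to fs − 16.3 kHz = 6 kHz.
5.2 kHz ≤ fs/2 = 11.15 kHz, passes unchanged.
Distinct values: {5.1 kHz, 5.2 kHz, 6 kHz} → 3.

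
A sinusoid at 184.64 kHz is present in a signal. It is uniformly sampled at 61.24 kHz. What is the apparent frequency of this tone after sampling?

184.64 kHz mod fs = 0.92 kHz.
0.92 kHz ≤ fs/2 = 30.62 kHz, appears at 0.92 kHz.

0.92 kHz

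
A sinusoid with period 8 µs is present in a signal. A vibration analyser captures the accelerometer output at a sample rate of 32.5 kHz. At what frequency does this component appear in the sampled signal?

T = 8 µs → f = 1/T = 125 kHz.
125 kHz mod fs = 27.5 kHz.
27.5 kHz > fs/2 = 16.25 kHz, folds to fs − 27.5 kHz = 5 kHz.

5 kHz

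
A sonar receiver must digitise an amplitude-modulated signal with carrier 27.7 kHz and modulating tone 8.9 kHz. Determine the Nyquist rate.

AM sidebands sit at fc ± fm = 18.8 kHz and 36.6 kHz.
Highest-frequency component: 36.6 kHz.
Nyquist rate = 2 × 36.6 kHz = 73.2 kHz.

73.2 kHz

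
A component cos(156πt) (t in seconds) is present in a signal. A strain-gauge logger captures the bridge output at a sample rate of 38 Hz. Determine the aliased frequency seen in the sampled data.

ω = 156π rad/s → f = ω/(2π) = 78 Hz.
78 Hz mod fs = 2 Hz.
2 Hz ≤ fs/2 = 19 Hz, appears at 2 Hz.

2 Hz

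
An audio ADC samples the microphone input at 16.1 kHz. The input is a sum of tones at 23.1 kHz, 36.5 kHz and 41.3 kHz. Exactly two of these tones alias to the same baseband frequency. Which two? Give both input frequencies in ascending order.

fs/2 = 8.05 kHz.
23.1 kHz mod fs = 7 kHz.
7 kHz ≤ fs/2 = 8.05 kHz, appears at 7 kHz.
36.5 kHz mod fs = 4.3 kHz.
4.3 kHz ≤ fs/2 = 8.05 kHz, appears at 4.3 kHz.
41.3 kHz mod fs = 9.1 kHz.
9.1 kHz > fs/2 = 8.05 kHz, folds to fs − 9.1 kHz = 7 kHz.
23.1 kHz and 41.3 kHz both map to 7 kHz.

23.1 kHz, 41.3 kHz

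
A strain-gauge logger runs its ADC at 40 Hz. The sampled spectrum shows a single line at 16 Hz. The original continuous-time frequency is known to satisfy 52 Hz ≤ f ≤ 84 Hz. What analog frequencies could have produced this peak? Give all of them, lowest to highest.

56 Hz, 64 Hz

Frequencies that alias to 16 Hz are k·fs ± 16 Hz for integer k ≥ 0.
k=0: 16 Hz.
k=1: 24 Hz, 56 Hz.
k=2: 64 Hz, 96 Hz.
k=3: 104 Hz, 136 Hz.
Within [52 Hz, 84 Hz]: 56 Hz, 64 Hz.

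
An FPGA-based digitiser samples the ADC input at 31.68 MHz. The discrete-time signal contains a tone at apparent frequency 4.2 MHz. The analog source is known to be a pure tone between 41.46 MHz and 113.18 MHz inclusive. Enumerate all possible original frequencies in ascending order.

59.16 MHz, 67.56 MHz, 90.84 MHz, 99.24 MHz

Frequencies that alias to 4.2 MHz are k·fs ± 4.2 MHz for integer k ≥ 0.
k=0: 4.2 MHz.
k=1: 27.48 MHz, 35.88 MHz.
k=2: 59.16 MHz, 67.56 MHz.
k=3: 90.84 MHz, 99.24 MHz.
k=4: 122.52 MHz, 130.92 MHz.
Within [41.46 MHz, 113.18 MHz]: 59.16 MHz, 67.56 MHz, 90.84 MHz, 99.24 MHz.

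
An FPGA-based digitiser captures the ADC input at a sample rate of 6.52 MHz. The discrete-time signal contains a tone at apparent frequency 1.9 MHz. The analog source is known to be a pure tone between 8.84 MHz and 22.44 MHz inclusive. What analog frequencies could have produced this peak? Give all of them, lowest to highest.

11.14 MHz, 14.94 MHz, 17.66 MHz, 21.46 MHz

Frequencies that alias to 1.9 MHz are k·fs ± 1.9 MHz for integer k ≥ 0.
k=0: 1.9 MHz.
k=1: 4.62 MHz, 8.42 MHz.
k=2: 11.14 MHz, 14.94 MHz.
k=3: 17.66 MHz, 21.46 MHz.
k=4: 24.18 MHz, 27.98 MHz.
Within [8.84 MHz, 22.44 MHz]: 11.14 MHz, 14.94 MHz, 17.66 MHz, 21.46 MHz.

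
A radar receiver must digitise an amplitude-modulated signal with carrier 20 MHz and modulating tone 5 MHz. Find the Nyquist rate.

50 MHz

AM sidebands sit at fc ± fm = 15 MHz and 25 MHz.
Highest-frequency component: 25 MHz.
Nyquist rate = 2 × 25 MHz = 50 MHz.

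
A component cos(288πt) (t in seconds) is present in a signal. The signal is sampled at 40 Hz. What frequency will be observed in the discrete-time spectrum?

ω = 288π rad/s → f = ω/(2π) = 144 Hz.
144 Hz mod fs = 24 Hz.
24 Hz > fs/2 = 20 Hz, folds to fs − 24 Hz = 16 Hz.

16 Hz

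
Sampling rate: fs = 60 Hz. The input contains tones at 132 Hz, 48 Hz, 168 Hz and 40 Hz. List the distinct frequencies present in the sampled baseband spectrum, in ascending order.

fs/2 = 30 Hz.
132 Hz mod fs = 12 Hz.
12 Hz ≤ fs/2 = 30 Hz, appears at 12 Hz.
48 Hz > fs/2 = 30 Hz, folds to fs − 48 Hz = 12 Hz.
168 Hz mod fs = 48 Hz.
48 Hz > fs/2 = 30 Hz, folds to fs − 48 Hz = 12 Hz.
40 Hz > fs/2 = 30 Hz, folds to fs − 40 Hz = 20 Hz.
Distinct values: {12 Hz, 20 Hz}.

12 Hz, 20 Hz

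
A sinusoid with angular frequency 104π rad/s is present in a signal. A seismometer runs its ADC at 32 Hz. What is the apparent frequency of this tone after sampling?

12 Hz

ω = 104π rad/s → f = ω/(2π) = 52 Hz.
52 Hz mod fs = 20 Hz.
20 Hz > fs/2 = 16 Hz, folds to fs − 20 Hz = 12 Hz.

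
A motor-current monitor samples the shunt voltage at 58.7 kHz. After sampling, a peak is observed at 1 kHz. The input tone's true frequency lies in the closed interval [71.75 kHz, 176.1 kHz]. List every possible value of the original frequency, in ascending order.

116.4 kHz, 118.4 kHz, 175.1 kHz

Frequencies that alias to 1 kHz are k·fs ± 1 kHz for integer k ≥ 0.
k=0: 1 kHz.
k=1: 57.7 kHz, 59.7 kHz.
k=2: 116.4 kHz, 118.4 kHz.
k=3: 175.1 kHz, 177.1 kHz.
k=4: 233.8 kHz, 235.8 kHz.
Within [71.75 kHz, 176.1 kHz]: 116.4 kHz, 118.4 kHz, 175.1 kHz.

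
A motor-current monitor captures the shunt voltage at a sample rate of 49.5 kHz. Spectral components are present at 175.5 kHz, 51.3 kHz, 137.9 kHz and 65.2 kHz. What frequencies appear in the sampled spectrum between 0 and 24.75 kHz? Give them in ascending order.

1.8 kHz, 10.6 kHz, 15.7 kHz, 22.5 kHz

fs/2 = 24.75 kHz.
175.5 kHz mod fs = 27 kHz.
27 kHz > fs/2 = 24.75 kHz, folds to fs − 27 kHz = 22.5 kHz.
51.3 kHz mod fs = 1.8 kHz.
1.8 kHz ≤ fs/2 = 24.75 kHz, appears at 1.8 kHz.
137.9 kHz mod fs = 38.9 kHz.
38.9 kHz > fs/2 = 24.75 kHz, folds to fs − 38.9 kHz = 10.6 kHz.
65.2 kHz mod fs = 15.7 kHz.
15.7 kHz ≤ fs/2 = 24.75 kHz, appears at 15.7 kHz.
Distinct values: {1.8 kHz, 10.6 kHz, 15.7 kHz, 22.5 kHz}.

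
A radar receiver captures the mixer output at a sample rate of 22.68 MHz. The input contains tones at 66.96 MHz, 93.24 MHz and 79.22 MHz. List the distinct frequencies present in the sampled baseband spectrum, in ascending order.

1.08 MHz, 2.52 MHz, 11.18 MHz

fs/2 = 11.34 MHz.
66.96 MHz mod fs = 21.6 MHz.
21.6 MHz > fs/2 = 11.34 MHz, folds to fs − 21.6 MHz = 1.08 MHz.
93.24 MHz mod fs = 2.52 MHz.
2.52 MHz ≤ fs/2 = 11.34 MHz, appears at 2.52 MHz.
79.22 MHz mod fs = 11.18 MHz.
11.18 MHz ≤ fs/2 = 11.34 MHz, appears at 11.18 MHz.
Distinct values: {1.08 MHz, 2.52 MHz, 11.18 MHz}.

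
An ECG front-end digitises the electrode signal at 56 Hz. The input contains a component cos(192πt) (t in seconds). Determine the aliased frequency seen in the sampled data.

ω = 192π rad/s → f = ω/(2π) = 96 Hz.
96 Hz mod fs = 40 Hz.
40 Hz > fs/2 = 28 Hz, folds to fs − 40 Hz = 16 Hz.

16 Hz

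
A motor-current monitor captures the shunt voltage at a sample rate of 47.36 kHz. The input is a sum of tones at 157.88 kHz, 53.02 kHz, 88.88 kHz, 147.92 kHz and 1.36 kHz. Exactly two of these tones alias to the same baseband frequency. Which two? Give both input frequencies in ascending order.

fs/2 = 23.68 kHz.
157.88 kHz mod fs = 15.8 kHz.
15.8 kHz ≤ fs/2 = 23.68 kHz, appears at 15.8 kHz.
53.02 kHz mod fs = 5.66 kHz.
5.66 kHz ≤ fs/2 = 23.68 kHz, appears at 5.66 kHz.
88.88 kHz mod fs = 41.52 kHz.
41.52 kHz > fs/2 = 23.68 kHz, folds to fs − 41.52 kHz = 5.84 kHz.
147.92 kHz mod fs = 5.84 kHz.
5.84 kHz ≤ fs/2 = 23.68 kHz, appears at 5.84 kHz.
1.36 kHz ≤ fs/2 = 23.68 kHz, passes unchanged.
88.88 kHz and 147.92 kHz both map to 5.84 kHz.

88.88 kHz, 147.92 kHz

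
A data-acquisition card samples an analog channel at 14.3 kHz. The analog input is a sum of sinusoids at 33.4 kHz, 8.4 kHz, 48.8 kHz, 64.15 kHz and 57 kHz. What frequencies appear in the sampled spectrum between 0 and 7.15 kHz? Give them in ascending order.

0.2 kHz, 4.8 kHz, 5.9 kHz, 6.95 kHz

fs/2 = 7.15 kHz.
33.4 kHz mod fs = 4.8 kHz.
4.8 kHz ≤ fs/2 = 7.15 kHz, appears at 4.8 kHz.
8.4 kHz > fs/2 = 7.15 kHz, folds to fs − 8.4 kHz = 5.9 kHz.
48.8 kHz mod fs = 5.9 kHz.
5.9 kHz ≤ fs/2 = 7.15 kHz, appears at 5.9 kHz.
64.15 kHz mod fs = 6.95 kHz.
6.95 kHz ≤ fs/2 = 7.15 kHz, appears at 6.95 kHz.
57 kHz mod fs = 14.1 kHz.
14.1 kHz > fs/2 = 7.15 kHz, folds to fs − 14.1 kHz = 0.2 kHz.
Distinct values: {0.2 kHz, 4.8 kHz, 5.9 kHz, 6.95 kHz}.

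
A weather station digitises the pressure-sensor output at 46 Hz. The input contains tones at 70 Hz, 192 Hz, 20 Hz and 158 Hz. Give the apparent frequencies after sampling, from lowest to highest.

8 Hz, 20 Hz, 22 Hz

fs/2 = 23 Hz.
70 Hz mod fs = 24 Hz.
24 Hz > fs/2 = 23 Hz, folds to fs − 24 Hz = 22 Hz.
192 Hz mod fs = 8 Hz.
8 Hz ≤ fs/2 = 23 Hz, appears at 8 Hz.
20 Hz ≤ fs/2 = 23 Hz, passes unchanged.
158 Hz mod fs = 20 Hz.
20 Hz ≤ fs/2 = 23 Hz, appears at 20 Hz.
Distinct values: {8 Hz, 20 Hz, 22 Hz}.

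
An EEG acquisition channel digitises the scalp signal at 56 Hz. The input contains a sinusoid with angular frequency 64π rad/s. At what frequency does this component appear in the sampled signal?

ω = 64π rad/s → f = ω/(2π) = 32 Hz.
32 Hz > fs/2 = 28 Hz, folds to fs − 32 Hz = 24 Hz.

24 Hz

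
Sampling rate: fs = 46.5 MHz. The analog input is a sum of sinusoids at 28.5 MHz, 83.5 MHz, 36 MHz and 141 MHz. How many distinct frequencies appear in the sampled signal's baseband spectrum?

4

fs/2 = 23.25 MHz.
28.5 MHz > fs/2 = 23.25 MHz, folds to fs − 28.5 MHz = 18 MHz.
83.5 MHz mod fs = 37 MHz.
37 MHz > fs/2 = 23.25 MHz, folds to fs − 37 MHz = 9.5 MHz.
36 MHz > fs/2 = 23.25 MHz, folds to fs − 36 MHz = 10.5 MHz.
141 MHz mod fs = 1.5 MHz.
1.5 MHz ≤ fs/2 = 23.25 MHz, appears at 1.5 MHz.
Distinct values: {1.5 MHz, 9.5 MHz, 10.5 MHz, 18 MHz} → 4.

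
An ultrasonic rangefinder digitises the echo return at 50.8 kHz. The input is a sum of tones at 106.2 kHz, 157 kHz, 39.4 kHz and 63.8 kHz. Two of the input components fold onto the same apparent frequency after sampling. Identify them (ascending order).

fs/2 = 25.4 kHz.
106.2 kHz mod fs = 4.6 kHz.
4.6 kHz ≤ fs/2 = 25.4 kHz, appears at 4.6 kHz.
157 kHz mod fs = 4.6 kHz.
4.6 kHz ≤ fs/2 = 25.4 kHz, appears at 4.6 kHz.
39.4 kHz > fs/2 = 25.4 kHz, folds to fs − 39.4 kHz = 11.4 kHz.
63.8 kHz mod fs = 13 kHz.
13 kHz ≤ fs/2 = 25.4 kHz, appears at 13 kHz.
106.2 kHz and 157 kHz both map to 4.6 kHz.

106.2 kHz, 157 kHz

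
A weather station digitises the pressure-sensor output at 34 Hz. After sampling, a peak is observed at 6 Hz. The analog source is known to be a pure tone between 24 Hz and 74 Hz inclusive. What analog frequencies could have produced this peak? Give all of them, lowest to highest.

28 Hz, 40 Hz, 62 Hz, 74 Hz

Frequencies that alias to 6 Hz are k·fs ± 6 Hz for integer k ≥ 0.
k=0: 6 Hz.
k=1: 28 Hz, 40 Hz.
k=2: 62 Hz, 74 Hz.
k=3: 96 Hz, 108 Hz.
Within [24 Hz, 74 Hz]: 28 Hz, 40 Hz, 62 Hz, 74 Hz.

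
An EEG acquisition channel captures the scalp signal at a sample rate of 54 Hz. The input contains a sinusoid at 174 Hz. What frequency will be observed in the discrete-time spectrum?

174 Hz mod fs = 12 Hz.
12 Hz ≤ fs/2 = 27 Hz, appears at 12 Hz.

12 Hz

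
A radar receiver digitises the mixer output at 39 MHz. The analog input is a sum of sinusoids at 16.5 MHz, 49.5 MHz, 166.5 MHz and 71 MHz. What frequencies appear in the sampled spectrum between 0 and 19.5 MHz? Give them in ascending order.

7 MHz, 10.5 MHz, 16.5 MHz

fs/2 = 19.5 MHz.
16.5 MHz ≤ fs/2 = 19.5 MHz, passes unchanged.
49.5 MHz mod fs = 10.5 MHz.
10.5 MHz ≤ fs/2 = 19.5 MHz, appears at 10.5 MHz.
166.5 MHz mod fs = 10.5 MHz.
10.5 MHz ≤ fs/2 = 19.5 MHz, appears at 10.5 MHz.
71 MHz mod fs = 32 MHz.
32 MHz > fs/2 = 19.5 MHz, folds to fs − 32 MHz = 7 MHz.
Distinct values: {7 MHz, 10.5 MHz, 16.5 MHz}.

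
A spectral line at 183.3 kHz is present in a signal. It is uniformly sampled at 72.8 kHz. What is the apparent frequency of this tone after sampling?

35.1 kHz

183.3 kHz mod fs = 37.7 kHz.
37.7 kHz > fs/2 = 36.4 kHz, folds to fs − 37.7 kHz = 35.1 kHz.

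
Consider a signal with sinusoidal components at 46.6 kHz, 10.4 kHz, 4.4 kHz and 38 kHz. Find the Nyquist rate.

Highest-frequency component: 46.6 kHz.
Nyquist rate = 2 × 46.6 kHz = 93.2 kHz.

93.2 kHz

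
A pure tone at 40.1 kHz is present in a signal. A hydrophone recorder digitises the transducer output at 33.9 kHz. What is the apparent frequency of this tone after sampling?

40.1 kHz mod fs = 6.2 kHz.
6.2 kHz ≤ fs/2 = 16.95 kHz, appears at 6.2 kHz.

6.2 kHz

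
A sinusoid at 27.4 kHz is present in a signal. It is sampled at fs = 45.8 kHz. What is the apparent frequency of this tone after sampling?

27.4 kHz > fs/2 = 22.9 kHz, folds to fs − 27.4 kHz = 18.4 kHz.

18.4 kHz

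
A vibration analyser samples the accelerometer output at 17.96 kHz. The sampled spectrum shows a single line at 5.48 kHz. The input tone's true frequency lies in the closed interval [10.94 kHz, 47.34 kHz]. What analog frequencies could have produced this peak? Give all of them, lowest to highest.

Frequencies that alias to 5.48 kHz are k·fs ± 5.48 kHz for integer k ≥ 0.
k=0: 5.48 kHz.
k=1: 12.48 kHz, 23.44 kHz.
k=2: 30.44 kHz, 41.4 kHz.
k=3: 48.4 kHz, 59.36 kHz.
Within [10.94 kHz, 47.34 kHz]: 12.48 kHz, 23.44 kHz, 30.44 kHz, 41.4 kHz.

12.48 kHz, 23.44 kHz, 30.44 kHz, 41.4 kHz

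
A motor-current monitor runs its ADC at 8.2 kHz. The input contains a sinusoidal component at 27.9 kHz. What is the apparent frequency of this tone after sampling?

27.9 kHz mod fs = 3.3 kHz.
3.3 kHz ≤ fs/2 = 4.1 kHz, appears at 3.3 kHz.

3.3 kHz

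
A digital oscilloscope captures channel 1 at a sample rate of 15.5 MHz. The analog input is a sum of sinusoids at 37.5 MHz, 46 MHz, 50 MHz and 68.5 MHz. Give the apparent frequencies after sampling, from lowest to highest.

0.5 MHz, 3.5 MHz, 6.5 MHz

fs/2 = 7.75 MHz.
37.5 MHz mod fs = 6.5 MHz.
6.5 MHz ≤ fs/2 = 7.75 MHz, appears at 6.5 MHz.
46 MHz mod fs = 15 MHz.
15 MHz > fs/2 = 7.75 MHz, folds to fs − 15 MHz = 0.5 MHz.
50 MHz mod fs = 3.5 MHz.
3.5 MHz ≤ fs/2 = 7.75 MHz, appears at 3.5 MHz.
68.5 MHz mod fs = 6.5 MHz.
6.5 MHz ≤ fs/2 = 7.75 MHz, appears at 6.5 MHz.
Distinct values: {0.5 MHz, 3.5 MHz, 6.5 MHz}.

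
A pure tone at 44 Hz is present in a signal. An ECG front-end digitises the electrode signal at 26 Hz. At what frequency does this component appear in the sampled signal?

44 Hz mod fs = 18 Hz.
18 Hz > fs/2 = 13 Hz, folds to fs − 18 Hz = 8 Hz.

8 Hz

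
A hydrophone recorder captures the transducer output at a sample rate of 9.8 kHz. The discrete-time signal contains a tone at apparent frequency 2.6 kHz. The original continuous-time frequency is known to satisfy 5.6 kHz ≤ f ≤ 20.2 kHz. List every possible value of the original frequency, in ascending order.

7.2 kHz, 12.4 kHz, 17 kHz

Frequencies that alias to 2.6 kHz are k·fs ± 2.6 kHz for integer k ≥ 0.
k=0: 2.6 kHz.
k=1: 7.2 kHz, 12.4 kHz.
k=2: 17 kHz, 22.2 kHz.
k=3: 26.8 kHz, 32 kHz.
Within [5.6 kHz, 20.2 kHz]: 7.2 kHz, 12.4 kHz, 17 kHz.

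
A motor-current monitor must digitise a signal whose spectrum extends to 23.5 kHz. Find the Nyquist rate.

Nyquist rate = 2 × 23.5 kHz = 47 kHz.

47 kHz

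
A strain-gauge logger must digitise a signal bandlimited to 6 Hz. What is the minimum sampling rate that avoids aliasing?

12 Hz

Nyquist rate = 2 × 6 Hz = 12 Hz.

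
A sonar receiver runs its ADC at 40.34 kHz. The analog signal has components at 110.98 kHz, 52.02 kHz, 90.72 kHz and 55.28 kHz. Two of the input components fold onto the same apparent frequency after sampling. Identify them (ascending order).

fs/2 = 20.17 kHz.
110.98 kHz mod fs = 30.3 kHz.
30.3 kHz > fs/2 = 20.17 kHz, folds to fs − 30.3 kHz = 10.04 kHz.
52.02 kHz mod fs = 11.68 kHz.
11.68 kHz ≤ fs/2 = 20.17 kHz, appears at 11.68 kHz.
90.72 kHz mod fs = 10.04 kHz.
10.04 kHz ≤ fs/2 = 20.17 kHz, appears at 10.04 kHz.
55.28 kHz mod fs = 14.94 kHz.
14.94 kHz ≤ fs/2 = 20.17 kHz, appears at 14.94 kHz.
90.72 kHz and 110.98 kHz both map to 10.04 kHz.

90.72 kHz, 110.98 kHz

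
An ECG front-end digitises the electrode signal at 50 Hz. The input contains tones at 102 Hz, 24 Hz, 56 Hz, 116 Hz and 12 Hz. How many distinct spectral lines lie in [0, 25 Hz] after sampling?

fs/2 = 25 Hz.
102 Hz mod fs = 2 Hz.
2 Hz ≤ fs/2 = 25 Hz, appears at 2 Hz.
24 Hz ≤ fs/2 = 25 Hz, passes unchanged.
56 Hz mod fs = 6 Hz.
6 Hz ≤ fs/2 = 25 Hz, appears at 6 Hz.
116 Hz mod fs = 16 Hz.
16 Hz ≤ fs/2 = 25 Hz, appears at 16 Hz.
12 Hz ≤ fs/2 = 25 Hz, passes unchanged.
Distinct values: {2 Hz, 6 Hz, 12 Hz, 16 Hz, 24 Hz} → 5.

5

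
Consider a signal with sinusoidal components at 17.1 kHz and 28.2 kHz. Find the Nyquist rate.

56.4 kHz

Highest-frequency component: 28.2 kHz.
Nyquist rate = 2 × 28.2 kHz = 56.4 kHz.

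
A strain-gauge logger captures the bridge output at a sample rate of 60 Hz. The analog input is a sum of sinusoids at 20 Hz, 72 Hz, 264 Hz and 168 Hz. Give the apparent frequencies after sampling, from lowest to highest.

fs/2 = 30 Hz.
20 Hz ≤ fs/2 = 30 Hz, passes unchanged.
72 Hz mod fs = 12 Hz.
12 Hz ≤ fs/2 = 30 Hz, appears at 12 Hz.
264 Hz mod fs = 24 Hz.
24 Hz ≤ fs/2 = 30 Hz, appears at 24 Hz.
168 Hz mod fs = 48 Hz.
48 Hz > fs/2 = 30 Hz, folds to fs − 48 Hz = 12 Hz.
Distinct values: {12 Hz, 20 Hz, 24 Hz}.

12 Hz, 20 Hz, 24 Hz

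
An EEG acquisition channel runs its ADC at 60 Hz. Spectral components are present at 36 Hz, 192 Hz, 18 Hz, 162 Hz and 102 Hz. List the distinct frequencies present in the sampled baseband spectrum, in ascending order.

12 Hz, 18 Hz, 24 Hz

fs/2 = 30 Hz.
36 Hz > fs/2 = 30 Hz, folds to fs − 36 Hz = 24 Hz.
192 Hz mod fs = 12 Hz.
12 Hz ≤ fs/2 = 30 Hz, appears at 12 Hz.
18 Hz ≤ fs/2 = 30 Hz, passes unchanged.
162 Hz mod fs = 42 Hz.
42 Hz > fs/2 = 30 Hz, folds to fs − 42 Hz = 18 Hz.
102 Hz mod fs = 42 Hz.
42 Hz > fs/2 = 30 Hz, folds to fs − 42 Hz = 18 Hz.
Distinct values: {12 Hz, 18 Hz, 24 Hz}.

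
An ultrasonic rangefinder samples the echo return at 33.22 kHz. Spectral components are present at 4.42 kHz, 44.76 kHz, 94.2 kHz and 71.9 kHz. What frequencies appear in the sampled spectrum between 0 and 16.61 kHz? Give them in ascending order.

fs/2 = 16.61 kHz.
4.42 kHz ≤ fs/2 = 16.61 kHz, passes unchanged.
44.76 kHz mod fs = 11.54 kHz.
11.54 kHz ≤ fs/2 = 16.61 kHz, appears at 11.54 kHz.
94.2 kHz mod fs = 27.76 kHz.
27.76 kHz > fs/2 = 16.61 kHz, folds to fs − 27.76 kHz = 5.46 kHz.
71.9 kHz mod fs = 5.46 kHz.
5.46 kHz ≤ fs/2 = 16.61 kHz, appears at 5.46 kHz.
Distinct values: {4.42 kHz, 5.46 kHz, 11.54 kHz}.

4.42 kHz, 5.46 kHz, 11.54 kHz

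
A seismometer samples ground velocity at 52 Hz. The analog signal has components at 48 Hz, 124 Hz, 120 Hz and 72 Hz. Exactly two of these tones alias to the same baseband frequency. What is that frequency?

20 Hz

fs/2 = 26 Hz.
48 Hz > fs/2 = 26 Hz, folds to fs − 48 Hz = 4 Hz.
124 Hz mod fs = 20 Hz.
20 Hz ≤ fs/2 = 26 Hz, appears at 20 Hz.
120 Hz mod fs = 16 Hz.
16 Hz ≤ fs/2 = 26 Hz, appears at 16 Hz.
72 Hz mod fs = 20 Hz.
20 Hz ≤ fs/2 = 26 Hz, appears at 20 Hz.
72 Hz and 124 Hz both map to 20 Hz.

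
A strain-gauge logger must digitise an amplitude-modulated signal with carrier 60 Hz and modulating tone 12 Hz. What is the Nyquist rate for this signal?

AM sidebands sit at fc ± fm = 48 Hz and 72 Hz.
Highest-frequency component: 72 Hz.
Nyquist rate = 2 × 72 Hz = 144 Hz.

144 Hz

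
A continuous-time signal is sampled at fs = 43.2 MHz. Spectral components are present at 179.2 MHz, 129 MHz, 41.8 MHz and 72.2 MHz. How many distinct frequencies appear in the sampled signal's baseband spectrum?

fs/2 = 21.6 MHz.
179.2 MHz mod fs = 6.4 MHz.
6.4 MHz ≤ fs/2 = 21.6 MHz, appears at 6.4 MHz.
129 MHz mod fs = 42.6 MHz.
42.6 MHz > fs/2 = 21.6 MHz, folds to fs − 42.6 MHz = 0.6 MHz.
41.8 MHz > fs/2 = 21.6 MHz, folds to fs − 41.8 MHz = 1.4 MHz.
72.2 MHz mod fs = 29 MHz.
29 MHz > fs/2 = 21.6 MHz, folds to fs − 29 MHz = 14.2 MHz.
Distinct values: {0.6 MHz, 1.4 MHz, 6.4 MHz, 14.2 MHz} → 4.

4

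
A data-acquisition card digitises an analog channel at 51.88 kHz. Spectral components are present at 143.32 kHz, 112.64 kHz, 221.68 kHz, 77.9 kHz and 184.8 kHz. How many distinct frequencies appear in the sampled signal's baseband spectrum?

5

fs/2 = 25.94 kHz.
143.32 kHz mod fs = 39.56 kHz.
39.56 kHz > fs/2 = 25.94 kHz, folds to fs − 39.56 kHz = 12.32 kHz.
112.64 kHz mod fs = 8.88 kHz.
8.88 kHz ≤ fs/2 = 25.94 kHz, appears at 8.88 kHz.
221.68 kHz mod fs = 14.16 kHz.
14.16 kHz ≤ fs/2 = 25.94 kHz, appears at 14.16 kHz.
77.9 kHz mod fs = 26.02 kHz.
26.02 kHz > fs/2 = 25.94 kHz, folds to fs − 26.02 kHz = 25.86 kHz.
184.8 kHz mod fs = 29.16 kHz.
29.16 kHz > fs/2 = 25.94 kHz, folds to fs − 29.16 kHz = 22.72 kHz.
Distinct values: {8.88 kHz, 12.32 kHz, 14.16 kHz, 22.72 kHz, 25.86 kHz} → 5.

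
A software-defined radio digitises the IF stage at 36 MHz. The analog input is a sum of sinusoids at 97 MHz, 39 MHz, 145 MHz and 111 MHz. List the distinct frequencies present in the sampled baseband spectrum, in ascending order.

fs/2 = 18 MHz.
97 MHz mod fs = 25 MHz.
25 MHz > fs/2 = 18 MHz, folds to fs − 25 MHz = 11 MHz.
39 MHz mod fs = 3 MHz.
3 MHz ≤ fs/2 = 18 MHz, appears at 3 MHz.
145 MHz mod fs = 1 MHz.
1 MHz ≤ fs/2 = 18 MHz, appears at 1 MHz.
111 MHz mod fs = 3 MHz.
3 MHz ≤ fs/2 = 18 MHz, appears at 3 MHz.
Distinct values: {1 MHz, 3 MHz, 11 MHz}.

1 MHz, 3 MHz, 11 MHz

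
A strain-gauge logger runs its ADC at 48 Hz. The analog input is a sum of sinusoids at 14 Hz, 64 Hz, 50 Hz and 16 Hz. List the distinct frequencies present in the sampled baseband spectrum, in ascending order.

2 Hz, 14 Hz, 16 Hz

fs/2 = 24 Hz.
14 Hz ≤ fs/2 = 24 Hz, passes unchanged.
64 Hz mod fs = 16 Hz.
16 Hz ≤ fs/2 = 24 Hz, appears at 16 Hz.
50 Hz mod fs = 2 Hz.
2 Hz ≤ fs/2 = 24 Hz, appears at 2 Hz.
16 Hz ≤ fs/2 = 24 Hz, passes unchanged.
Distinct values: {2 Hz, 14 Hz, 16 Hz}.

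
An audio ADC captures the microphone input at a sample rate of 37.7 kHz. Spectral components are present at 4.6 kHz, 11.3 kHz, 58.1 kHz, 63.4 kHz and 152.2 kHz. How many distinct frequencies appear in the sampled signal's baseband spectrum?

fs/2 = 18.85 kHz.
4.6 kHz ≤ fs/2 = 18.85 kHz, passes unchanged.
11.3 kHz ≤ fs/2 = 18.85 kHz, passes unchanged.
58.1 kHz mod fs = 20.4 kHz.
20.4 kHz > fs/2 = 18.85 kHz, folds to fs − 20.4 kHz = 17.3 kHz.
63.4 kHz mod fs = 25.7 kHz.
25.7 kHz > fs/2 = 18.85 kHz, folds to fs − 25.7 kHz = 12 kHz.
152.2 kHz mod fs = 1.4 kHz.
1.4 kHz ≤ fs/2 = 18.85 kHz, appears at 1.4 kHz.
Distinct values: {1.4 kHz, 4.6 kHz, 11.3 kHz, 12 kHz, 17.3 kHz} → 5.

5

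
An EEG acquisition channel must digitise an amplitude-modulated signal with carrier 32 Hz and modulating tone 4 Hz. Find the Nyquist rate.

72 Hz

AM sidebands sit at fc ± fm = 28 Hz and 36 Hz.
Highest-frequency component: 36 Hz.
Nyquist rate = 2 × 36 Hz = 72 Hz.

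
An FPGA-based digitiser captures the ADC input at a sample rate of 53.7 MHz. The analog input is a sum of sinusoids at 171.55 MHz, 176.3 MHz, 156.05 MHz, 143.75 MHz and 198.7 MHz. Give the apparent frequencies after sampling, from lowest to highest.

fs/2 = 26.85 MHz.
171.55 MHz mod fs = 10.45 MHz.
10.45 MHz ≤ fs/2 = 26.85 MHz, appears at 10.45 MHz.
176.3 MHz mod fs = 15.2 MHz.
15.2 MHz ≤ fs/2 = 26.85 MHz, appears at 15.2 MHz.
156.05 MHz mod fs = 48.65 MHz.
48.65 MHz > fs/2 = 26.85 MHz, folds to fs − 48.65 MHz = 5.05 MHz.
143.75 MHz mod fs = 36.35 MHz.
36.35 MHz > fs/2 = 26.85 MHz, folds to fs − 36.35 MHz = 17.35 MHz.
198.7 MHz mod fs = 37.6 MHz.
37.6 MHz > fs/2 = 26.85 MHz, folds to fs − 37.6 MHz = 16.1 MHz.
Distinct values: {5.05 MHz, 10.45 MHz, 15.2 MHz, 16.1 MHz, 17.35 MHz}.

5.05 MHz, 10.45 MHz, 15.2 MHz, 16.1 MHz, 17.35 MHz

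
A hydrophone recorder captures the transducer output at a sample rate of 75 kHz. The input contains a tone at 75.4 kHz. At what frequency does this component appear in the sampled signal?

75.4 kHz mod fs = 0.4 kHz.
0.4 kHz ≤ fs/2 = 37.5 kHz, appears at 0.4 kHz.

0.4 kHz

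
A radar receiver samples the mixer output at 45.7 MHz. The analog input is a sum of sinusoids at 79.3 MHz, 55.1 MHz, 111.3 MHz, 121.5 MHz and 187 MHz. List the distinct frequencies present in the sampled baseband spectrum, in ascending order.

4.2 MHz, 9.4 MHz, 12.1 MHz, 15.6 MHz, 19.9 MHz

fs/2 = 22.85 MHz.
79.3 MHz mod fs = 33.6 MHz.
33.6 MHz > fs/2 = 22.85 MHz, folds to fs − 33.6 MHz = 12.1 MHz.
55.1 MHz mod fs = 9.4 MHz.
9.4 MHz ≤ fs/2 = 22.85 MHz, appears at 9.4 MHz.
111.3 MHz mod fs = 19.9 MHz.
19.9 MHz ≤ fs/2 = 22.85 MHz, appears at 19.9 MHz.
121.5 MHz mod fs = 30.1 MHz.
30.1 MHz > fs/2 = 22.85 MHz, folds to fs − 30.1 MHz = 15.6 MHz.
187 MHz mod fs = 4.2 MHz.
4.2 MHz ≤ fs/2 = 22.85 MHz, appears at 4.2 MHz.
Distinct values: {4.2 MHz, 9.4 MHz, 12.1 MHz, 15.6 MHz, 19.9 MHz}.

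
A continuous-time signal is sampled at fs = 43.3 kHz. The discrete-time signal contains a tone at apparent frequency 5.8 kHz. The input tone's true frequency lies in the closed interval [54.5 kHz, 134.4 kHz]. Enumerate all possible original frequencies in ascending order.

Frequencies that alias to 5.8 kHz are k·fs ± 5.8 kHz for integer k ≥ 0.
k=0: 5.8 kHz.
k=1: 37.5 kHz, 49.1 kHz.
k=2: 80.8 kHz, 92.4 kHz.
k=3: 124.1 kHz, 135.7 kHz.
k=4: 167.4 kHz, 179 kHz.
Within [54.5 kHz, 134.4 kHz]: 80.8 kHz, 92.4 kHz, 124.1 kHz.

80.8 kHz, 92.4 kHz, 124.1 kHz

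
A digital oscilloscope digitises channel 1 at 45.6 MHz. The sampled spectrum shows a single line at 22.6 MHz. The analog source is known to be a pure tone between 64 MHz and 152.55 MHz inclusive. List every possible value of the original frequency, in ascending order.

68.2 MHz, 68.6 MHz, 113.8 MHz, 114.2 MHz

Frequencies that alias to 22.6 MHz are k·fs ± 22.6 MHz for integer k ≥ 0.
k=0: 22.6 MHz.
k=1: 23 MHz, 68.2 MHz.
k=2: 68.6 MHz, 113.8 MHz.
k=3: 114.2 MHz, 159.4 MHz.
k=4: 159.8 MHz, 205 MHz.
Within [64 MHz, 152.55 MHz]: 68.2 MHz, 68.6 MHz, 113.8 MHz, 114.2 MHz.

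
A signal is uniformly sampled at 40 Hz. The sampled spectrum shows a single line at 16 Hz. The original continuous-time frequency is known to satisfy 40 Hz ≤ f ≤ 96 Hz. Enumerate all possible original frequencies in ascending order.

56 Hz, 64 Hz, 96 Hz

Frequencies that alias to 16 Hz are k·fs ± 16 Hz for integer k ≥ 0.
k=0: 16 Hz.
k=1: 24 Hz, 56 Hz.
k=2: 64 Hz, 96 Hz.
k=3: 104 Hz, 136 Hz.
Within [40 Hz, 96 Hz]: 56 Hz, 64 Hz, 96 Hz.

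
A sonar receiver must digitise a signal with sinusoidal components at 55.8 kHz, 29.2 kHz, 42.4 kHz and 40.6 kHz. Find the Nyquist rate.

111.6 kHz

Highest-frequency component: 55.8 kHz.
Nyquist rate = 2 × 55.8 kHz = 111.6 kHz.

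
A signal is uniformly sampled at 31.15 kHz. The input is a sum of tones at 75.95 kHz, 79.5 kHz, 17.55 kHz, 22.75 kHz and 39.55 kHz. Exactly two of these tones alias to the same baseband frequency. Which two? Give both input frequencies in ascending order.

fs/2 = 15.575 kHz.
75.95 kHz mod fs = 13.65 kHz.
13.65 kHz ≤ fs/2 = 15.575 kHz, appears at 13.65 kHz.
79.5 kHz mod fs = 17.2 kHz.
17.2 kHz > fs/2 = 15.575 kHz, folds to fs − 17.2 kHz = 13.95 kHz.
17.55 kHz > fs/2 = 15.575 kHz, folds to fs − 17.55 kHz = 13.6 kHz.
22.75 kHz > fs/2 = 15.575 kHz, folds to fs − 22.75 kHz = 8.4 kHz.
39.55 kHz mod fs = 8.4 kHz.
8.4 kHz ≤ fs/2 = 15.575 kHz, appears at 8.4 kHz.
22.75 kHz and 39.55 kHz both map to 8.4 kHz.

22.75 kHz, 39.55 kHz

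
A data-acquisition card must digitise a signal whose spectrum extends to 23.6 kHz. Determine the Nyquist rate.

47.2 kHz

Nyquist rate = 2 × 23.6 kHz = 47.2 kHz.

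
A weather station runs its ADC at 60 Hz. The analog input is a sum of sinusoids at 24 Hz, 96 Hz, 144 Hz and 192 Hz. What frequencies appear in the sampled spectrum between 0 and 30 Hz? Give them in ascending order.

fs/2 = 30 Hz.
24 Hz ≤ fs/2 = 30 Hz, passes unchanged.
96 Hz mod fs = 36 Hz.
36 Hz > fs/2 = 30 Hz, folds to fs − 36 Hz = 24 Hz.
144 Hz mod fs = 24 Hz.
24 Hz ≤ fs/2 = 30 Hz, appears at 24 Hz.
192 Hz mod fs = 12 Hz.
12 Hz ≤ fs/2 = 30 Hz, appears at 12 Hz.
Distinct values: {12 Hz, 24 Hz}.

12 Hz, 24 Hz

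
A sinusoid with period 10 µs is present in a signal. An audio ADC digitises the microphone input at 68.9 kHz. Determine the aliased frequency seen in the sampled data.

T = 10 µs → f = 1/T = 100 kHz.
100 kHz mod fs = 31.1 kHz.
31.1 kHz ≤ fs/2 = 34.45 kHz, appears at 31.1 kHz.

31.1 kHz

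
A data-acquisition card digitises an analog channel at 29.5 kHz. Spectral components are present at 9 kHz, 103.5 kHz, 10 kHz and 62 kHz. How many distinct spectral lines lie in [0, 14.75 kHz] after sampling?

4

fs/2 = 14.75 kHz.
9 kHz ≤ fs/2 = 14.75 kHz, passes unchanged.
103.5 kHz mod fs = 15 kHz.
15 kHz > fs/2 = 14.75 kHz, folds to fs − 15 kHz = 14.5 kHz.
10 kHz ≤ fs/2 = 14.75 kHz, passes unchanged.
62 kHz mod fs = 3 kHz.
3 kHz ≤ fs/2 = 14.75 kHz, appears at 3 kHz.
Distinct values: {3 kHz, 9 kHz, 10 kHz, 14.5 kHz} → 4.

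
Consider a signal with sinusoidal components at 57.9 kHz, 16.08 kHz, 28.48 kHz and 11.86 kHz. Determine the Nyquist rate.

Highest-frequency component: 57.9 kHz.
Nyquist rate = 2 × 57.9 kHz = 115.8 kHz.

115.8 kHz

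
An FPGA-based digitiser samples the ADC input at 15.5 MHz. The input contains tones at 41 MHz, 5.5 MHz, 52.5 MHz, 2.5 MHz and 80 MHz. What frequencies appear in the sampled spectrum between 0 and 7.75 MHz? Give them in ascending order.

fs/2 = 7.75 MHz.
41 MHz mod fs = 10 MHz.
10 MHz > fs/2 = 7.75 MHz, folds to fs − 10 MHz = 5.5 MHz.
5.5 MHz ≤ fs/2 = 7.75 MHz, passes unchanged.
52.5 MHz mod fs = 6 MHz.
6 MHz ≤ fs/2 = 7.75 MHz, appears at 6 MHz.
2.5 MHz ≤ fs/2 = 7.75 MHz, passes unchanged.
80 MHz mod fs = 2.5 MHz.
2.5 MHz ≤ fs/2 = 7.75 MHz, appears at 2.5 MHz.
Distinct values: {2.5 MHz, 5.5 MHz, 6 MHz}.

2.5 MHz, 5.5 MHz, 6 MHz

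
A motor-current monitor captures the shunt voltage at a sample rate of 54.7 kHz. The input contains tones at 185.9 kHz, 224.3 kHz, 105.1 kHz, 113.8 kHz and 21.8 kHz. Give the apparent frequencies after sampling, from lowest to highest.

4.3 kHz, 4.4 kHz, 5.5 kHz, 21.8 kHz

fs/2 = 27.35 kHz.
185.9 kHz mod fs = 21.8 kHz.
21.8 kHz ≤ fs/2 = 27.35 kHz, appears at 21.8 kHz.
224.3 kHz mod fs = 5.5 kHz.
5.5 kHz ≤ fs/2 = 27.35 kHz, appears at 5.5 kHz.
105.1 kHz mod fs = 50.4 kHz.
50.4 kHz > fs/2 = 27.35 kHz, folds to fs − 50.4 kHz = 4.3 kHz.
113.8 kHz mod fs = 4.4 kHz.
4.4 kHz ≤ fs/2 = 27.35 kHz, appears at 4.4 kHz.
21.8 kHz ≤ fs/2 = 27.35 kHz, passes unchanged.
Distinct values: {4.3 kHz, 4.4 kHz, 5.5 kHz, 21.8 kHz}.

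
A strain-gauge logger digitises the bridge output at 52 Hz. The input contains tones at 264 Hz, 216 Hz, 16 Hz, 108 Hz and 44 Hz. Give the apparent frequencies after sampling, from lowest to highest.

fs/2 = 26 Hz.
264 Hz mod fs = 4 Hz.
4 Hz ≤ fs/2 = 26 Hz, appears at 4 Hz.
216 Hz mod fs = 8 Hz.
8 Hz ≤ fs/2 = 26 Hz, appears at 8 Hz.
16 Hz ≤ fs/2 = 26 Hz, passes unchanged.
108 Hz mod fs = 4 Hz.
4 Hz ≤ fs/2 = 26 Hz, appears at 4 Hz.
44 Hz > fs/2 = 26 Hz, folds to fs − 44 Hz = 8 Hz.
Distinct values: {4 Hz, 8 Hz, 16 Hz}.

4 Hz, 8 Hz, 16 Hz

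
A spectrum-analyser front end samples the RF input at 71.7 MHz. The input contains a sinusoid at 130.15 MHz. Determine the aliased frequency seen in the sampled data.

130.15 MHz mod fs = 58.45 MHz.
58.45 MHz > fs/2 = 35.85 MHz, folds to fs − 58.45 MHz = 13.25 MHz.

13.25 MHz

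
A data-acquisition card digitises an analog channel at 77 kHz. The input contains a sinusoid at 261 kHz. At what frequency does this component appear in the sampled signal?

261 kHz mod fs = 30 kHz.
30 kHz ≤ fs/2 = 38.5 kHz, appears at 30 kHz.

30 kHz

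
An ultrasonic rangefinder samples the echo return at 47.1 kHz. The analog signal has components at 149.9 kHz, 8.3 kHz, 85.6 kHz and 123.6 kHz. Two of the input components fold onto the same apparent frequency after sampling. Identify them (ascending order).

85.6 kHz, 149.9 kHz

fs/2 = 23.55 kHz.
149.9 kHz mod fs = 8.6 kHz.
8.6 kHz ≤ fs/2 = 23.55 kHz, appears at 8.6 kHz.
8.3 kHz ≤ fs/2 = 23.55 kHz, passes unchanged.
85.6 kHz mod fs = 38.5 kHz.
38.5 kHz > fs/2 = 23.55 kHz, folds to fs − 38.5 kHz = 8.6 kHz.
123.6 kHz mod fs = 29.4 kHz.
29.4 kHz > fs/2 = 23.55 kHz, folds to fs − 29.4 kHz = 17.7 kHz.
85.6 kHz and 149.9 kHz both map to 8.6 kHz.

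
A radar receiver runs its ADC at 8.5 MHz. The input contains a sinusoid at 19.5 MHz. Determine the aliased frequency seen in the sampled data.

2.5 MHz

19.5 MHz mod fs = 2.5 MHz.
2.5 MHz ≤ fs/2 = 4.25 MHz, appears at 2.5 MHz.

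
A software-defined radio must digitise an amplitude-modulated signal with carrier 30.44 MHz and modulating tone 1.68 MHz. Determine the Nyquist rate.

AM sidebands sit at fc ± fm = 28.76 MHz and 32.12 MHz.
Highest-frequency component: 32.12 MHz.
Nyquist rate = 2 × 32.12 MHz = 64.24 MHz.

64.24 MHz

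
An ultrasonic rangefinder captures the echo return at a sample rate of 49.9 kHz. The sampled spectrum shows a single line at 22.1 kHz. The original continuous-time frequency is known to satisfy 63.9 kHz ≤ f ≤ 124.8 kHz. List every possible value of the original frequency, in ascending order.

72 kHz, 77.7 kHz, 121.9 kHz

Frequencies that alias to 22.1 kHz are k·fs ± 22.1 kHz for integer k ≥ 0.
k=0: 22.1 kHz.
k=1: 27.8 kHz, 72 kHz.
k=2: 77.7 kHz, 121.9 kHz.
k=3: 127.6 kHz, 171.8 kHz.
Within [63.9 kHz, 124.8 kHz]: 72 kHz, 77.7 kHz, 121.9 kHz.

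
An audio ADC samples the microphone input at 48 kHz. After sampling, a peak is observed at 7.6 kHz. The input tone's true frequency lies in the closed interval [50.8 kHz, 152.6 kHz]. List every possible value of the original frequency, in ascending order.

Frequencies that alias to 7.6 kHz are k·fs ± 7.6 kHz for integer k ≥ 0.
k=0: 7.6 kHz.
k=1: 40.4 kHz, 55.6 kHz.
k=2: 88.4 kHz, 103.6 kHz.
k=3: 136.4 kHz, 151.6 kHz.
k=4: 184.4 kHz, 199.6 kHz.
Within [50.8 kHz, 152.6 kHz]: 55.6 kHz, 88.4 kHz, 103.6 kHz, 136.4 kHz, 151.6 kHz.

55.6 kHz, 88.4 kHz, 103.6 kHz, 136.4 kHz, 151.6 kHz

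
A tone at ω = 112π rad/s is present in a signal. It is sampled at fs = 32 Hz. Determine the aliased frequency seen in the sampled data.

ω = 112π rad/s → f = ω/(2π) = 56 Hz.
56 Hz mod fs = 24 Hz.
24 Hz > fs/2 = 16 Hz, folds to fs − 24 Hz = 8 Hz.

8 Hz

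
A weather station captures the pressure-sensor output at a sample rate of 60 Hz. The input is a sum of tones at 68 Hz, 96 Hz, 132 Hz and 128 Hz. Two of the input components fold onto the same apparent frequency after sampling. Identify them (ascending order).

fs/2 = 30 Hz.
68 Hz mod fs = 8 Hz.
8 Hz ≤ fs/2 = 30 Hz, appears at 8 Hz.
96 Hz mod fs = 36 Hz.
36 Hz > fs/2 = 30 Hz, folds to fs − 36 Hz = 24 Hz.
132 Hz mod fs = 12 Hz.
12 Hz ≤ fs/2 = 30 Hz, appears at 12 Hz.
128 Hz mod fs = 8 Hz.
8 Hz ≤ fs/2 = 30 Hz, appears at 8 Hz.
68 Hz and 128 Hz both map to 8 Hz.

68 Hz, 128 Hz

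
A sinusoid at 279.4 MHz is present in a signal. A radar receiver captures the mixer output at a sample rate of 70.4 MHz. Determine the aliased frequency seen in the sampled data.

2.2 MHz

279.4 MHz mod fs = 68.2 MHz.
68.2 MHz > fs/2 = 35.2 MHz, folds to fs − 68.2 MHz = 2.2 MHz.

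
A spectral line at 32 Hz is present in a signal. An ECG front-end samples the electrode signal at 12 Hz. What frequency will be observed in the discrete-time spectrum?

32 Hz mod fs = 8 Hz.
8 Hz > fs/2 = 6 Hz, folds to fs − 8 Hz = 4 Hz.

4 Hz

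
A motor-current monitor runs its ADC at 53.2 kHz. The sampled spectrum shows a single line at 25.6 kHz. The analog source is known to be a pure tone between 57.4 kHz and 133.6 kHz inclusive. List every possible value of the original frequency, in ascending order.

78.8 kHz, 80.8 kHz, 132 kHz

Frequencies that alias to 25.6 kHz are k·fs ± 25.6 kHz for integer k ≥ 0.
k=0: 25.6 kHz.
k=1: 27.6 kHz, 78.8 kHz.
k=2: 80.8 kHz, 132 kHz.
k=3: 134 kHz, 185.2 kHz.
Within [57.4 kHz, 133.6 kHz]: 78.8 kHz, 80.8 kHz, 132 kHz.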